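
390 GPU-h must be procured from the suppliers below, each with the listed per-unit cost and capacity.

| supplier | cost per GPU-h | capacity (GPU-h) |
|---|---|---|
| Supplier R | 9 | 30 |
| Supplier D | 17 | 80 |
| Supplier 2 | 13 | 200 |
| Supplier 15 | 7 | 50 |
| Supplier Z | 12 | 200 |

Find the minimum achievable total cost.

4450

Use suppliers in increasing cost order.
Supplier 15 (7): use full 50 — 340 GPU-h to go.
Supplier R at 9: take all 30 GPU-h — 310 still needed.
Supplier Z at 12: take all 200 GPU-h — 110 still needed.
Supplier 2 (13): take the remaining 110 — done.
Supplier D: unused.
Cost = 50×7 + 30×9 + 200×12 + 110×13 = 4450.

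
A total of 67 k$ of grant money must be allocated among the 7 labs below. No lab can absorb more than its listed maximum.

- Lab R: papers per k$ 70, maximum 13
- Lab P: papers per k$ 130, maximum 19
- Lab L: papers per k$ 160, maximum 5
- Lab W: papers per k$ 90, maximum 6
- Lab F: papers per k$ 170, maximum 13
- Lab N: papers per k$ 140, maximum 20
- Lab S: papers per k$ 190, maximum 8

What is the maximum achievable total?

Highest papers per k$ first: Lab S 190 > Lab F 170 > Lab L 160 > Lab N 140 > Lab P 130 > Lab W 90 > Lab R 70.
Lab S takes 8 to reach its cap of 8 — 59 left.
Give Lab F 13 to hit its cap of 13 — 46 left.
Lab L: +5 to 5 (cap) — 41 left.
Lab N: +20 to 20 (cap) — 21 left.
Give Lab P 19 to hit its cap of 19 — 2 left.
Lab W: +2 (room for 6) → 2. Pool exhausted.
Total = 130×19 + 160×5 + 90×2 + 170×13 + 140×20 + 190×8 = 9980.

9980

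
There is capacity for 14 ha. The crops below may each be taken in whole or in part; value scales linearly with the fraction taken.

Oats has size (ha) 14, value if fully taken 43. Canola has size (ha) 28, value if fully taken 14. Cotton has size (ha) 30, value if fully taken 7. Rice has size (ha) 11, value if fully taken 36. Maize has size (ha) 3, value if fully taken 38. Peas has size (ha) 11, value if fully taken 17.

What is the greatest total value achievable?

Sort by value density: Maize 38/3≈12.7, Rice 36/11≈3.27, Oats 43/14≈3.07, Peas 17/11≈1.55, Canola 14/28≈0.5, Cotton 7/30≈0.233.
Take all of Maize (3 ha, value 38) ; 11 ha left.
Rice: take in full, 11 ha for value 36 ; 0 left.
Total value = 74.

74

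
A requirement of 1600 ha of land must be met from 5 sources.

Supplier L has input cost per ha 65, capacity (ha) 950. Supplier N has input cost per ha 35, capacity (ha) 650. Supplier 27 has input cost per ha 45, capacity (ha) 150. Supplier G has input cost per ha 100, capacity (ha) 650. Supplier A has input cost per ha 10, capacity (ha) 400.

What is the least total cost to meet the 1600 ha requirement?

59500

Use sources in increasing cost order.
Supplier A at 10: take all 400 ha — 1200 still needed.
Supplier N at 35: take all 650 ha — 550 still needed.
Supplier 27 at 45: take all 150 ha — 400 still needed.
Supplier L at 65: take 400 of its 950 — requirement met.
Supplier G: unused.
Cost = 400×10 + 650×35 + 150×45 + 400×65 = 59500.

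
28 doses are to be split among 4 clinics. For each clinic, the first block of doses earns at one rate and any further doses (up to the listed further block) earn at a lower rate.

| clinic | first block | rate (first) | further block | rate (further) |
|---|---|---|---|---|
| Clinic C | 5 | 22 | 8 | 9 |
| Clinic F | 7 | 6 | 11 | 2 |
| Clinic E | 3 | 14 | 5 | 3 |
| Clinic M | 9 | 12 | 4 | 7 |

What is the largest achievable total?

353

Treat each block as its own option and order by rate: Clinic C/T1 22 > Clinic E/T1 14 > Clinic M/T1 12 > Clinic C/T2 9 > Clinic M/T2 7 > Clinic F/T1 6 > Clinic E/T2 3 > Clinic F/T2 2.
Clinic C T1 at 22: fill all 5 → 23 left.
Clinic E/T1 (14): +3 → 20 left.
Fill Clinic M T1 block (9 at 12) → 11 left.
Clinic C T2 at 9: fill all 8 → 3 left.
3 remain; put them into Clinic M T2 at 7.
Total = 22×5 + 14×3 + 12×9 + 9×8 + 7×3 = 353.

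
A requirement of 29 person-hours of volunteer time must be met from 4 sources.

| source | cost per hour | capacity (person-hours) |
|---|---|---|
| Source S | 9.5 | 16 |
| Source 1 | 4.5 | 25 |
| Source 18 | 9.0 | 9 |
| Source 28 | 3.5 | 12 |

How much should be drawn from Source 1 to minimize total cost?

Fill from the cheapest source first.
Take 12 from Source 28 at 3.5 → need 17 more.
Source 1 at 4.5: take 17 of its 25 → requirement met.
Source 18, Source S: unused.

17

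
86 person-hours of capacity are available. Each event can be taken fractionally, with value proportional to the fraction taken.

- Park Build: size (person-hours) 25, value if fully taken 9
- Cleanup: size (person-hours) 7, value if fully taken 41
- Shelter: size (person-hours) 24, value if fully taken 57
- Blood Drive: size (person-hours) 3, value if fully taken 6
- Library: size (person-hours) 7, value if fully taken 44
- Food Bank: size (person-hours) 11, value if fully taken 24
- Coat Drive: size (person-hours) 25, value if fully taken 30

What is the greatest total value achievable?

Rank by value-to-size ratio: Library 44/7≈6.29, Cleanup 41/7≈5.86, Shelter 57/24≈2.38, Food Bank 24/11≈2.18, Blood Drive 6/3≈2, Coat Drive 30/25≈1.2, Park Build 9/25≈0.36.
Library: take in full, 7 person-hours for value 44 → 79 left.
Take all of Cleanup (7 person-hours, value 41) → 72 person-hours left.
Shelter: take in full, 24 person-hours for value 57 → 48 left.
Take all of Food Bank (11 person-hours, value 24) → 37 person-hours left.
All 3 person-hours of Blood Drive fit (value 6) → 34 remain.
All 25 person-hours of Coat Drive fit (value 30) → 9 remain.
9 person-hours left: a 9/25 share of Park Build gives 9×9/25 = 3.24.
Total value = 205.24.

205.24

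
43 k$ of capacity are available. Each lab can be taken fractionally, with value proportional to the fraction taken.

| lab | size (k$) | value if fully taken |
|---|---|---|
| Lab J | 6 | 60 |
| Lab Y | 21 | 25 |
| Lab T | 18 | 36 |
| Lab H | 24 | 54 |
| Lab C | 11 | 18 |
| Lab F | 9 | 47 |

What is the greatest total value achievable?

169

Rank by value-to-size ratio: Lab J 60/6≈10, Lab F 47/9≈5.22, Lab H 54/24≈2.25, Lab T 36/18≈2, Lab C 18/11≈1.64, Lab Y 25/21≈1.19.
Lab J: take in full, 6 k$ for value 60 — 37 left.
Lab F: take in full, 9 k$ for value 47 — 28 left.
Lab H: take in full, 24 k$ for value 54 — 4 left.
Only 4 k$ remain; take 4/18 of Lab T for value 36×4/18 = 8.
Total value = 169.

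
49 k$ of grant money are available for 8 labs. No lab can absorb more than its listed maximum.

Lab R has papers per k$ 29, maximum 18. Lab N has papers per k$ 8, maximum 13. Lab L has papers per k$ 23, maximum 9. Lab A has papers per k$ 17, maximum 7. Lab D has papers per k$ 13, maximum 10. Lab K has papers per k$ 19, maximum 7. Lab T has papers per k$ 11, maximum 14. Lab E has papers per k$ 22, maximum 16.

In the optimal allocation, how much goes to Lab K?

6

Highest papers per k$ first: Lab R 29 > Lab L 23 > Lab E 22 > Lab K 19 > Lab A 17 > Lab D 13 > Lab T 11 > Lab N 8.
Give Lab R 18 to hit its cap of 18 → 31 left.
Lab L takes 9 to reach its cap of 9 → 22 left.
Give Lab E 16 to hit its cap of 16 → 6 left.
Lab K: +6 (room for 7) → 6. Pool exhausted.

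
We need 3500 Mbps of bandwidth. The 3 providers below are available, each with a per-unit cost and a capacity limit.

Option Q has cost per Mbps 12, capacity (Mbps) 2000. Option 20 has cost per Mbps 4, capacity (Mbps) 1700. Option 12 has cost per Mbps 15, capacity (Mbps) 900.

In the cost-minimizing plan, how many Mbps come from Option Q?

1800

Use providers in increasing cost order.
Option 20 at 4: take all 1700 Mbps ; 1800 still needed.
Option Q (12): take the remaining 1800 ; done.
Option 12: unused.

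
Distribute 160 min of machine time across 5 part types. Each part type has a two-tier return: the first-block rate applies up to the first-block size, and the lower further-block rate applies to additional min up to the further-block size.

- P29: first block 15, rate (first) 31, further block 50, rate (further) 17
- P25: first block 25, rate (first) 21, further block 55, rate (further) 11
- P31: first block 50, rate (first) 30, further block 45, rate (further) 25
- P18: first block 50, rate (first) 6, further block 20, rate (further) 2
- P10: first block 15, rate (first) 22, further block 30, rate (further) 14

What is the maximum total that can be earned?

4115

Rank every tier by rate: P29/T1 31 > P31/T1 30 > P31/T2 25 > P10/T1 22 > P25/T1 21 > P29/T2 17 > P10/T2 14 > P25/T2 11 > P18/T1 6 > P18/T2 2.
P29/T1 (31): +15 → 145 left.
P31 T1 at 30: fill all 50 → 95 left.
P31 T2 at 25: fill all 45 → 50 left.
Fill P10 T1 block (15 at 22) → 35 left.
P25/T1 (21): +25 → 10 left.
P29/T2: +10 of 50 at 17; pool empty.
Total = 31×15 + 30×50 + 25×45 + 22×15 + 21×25 + 17×10 = 4115.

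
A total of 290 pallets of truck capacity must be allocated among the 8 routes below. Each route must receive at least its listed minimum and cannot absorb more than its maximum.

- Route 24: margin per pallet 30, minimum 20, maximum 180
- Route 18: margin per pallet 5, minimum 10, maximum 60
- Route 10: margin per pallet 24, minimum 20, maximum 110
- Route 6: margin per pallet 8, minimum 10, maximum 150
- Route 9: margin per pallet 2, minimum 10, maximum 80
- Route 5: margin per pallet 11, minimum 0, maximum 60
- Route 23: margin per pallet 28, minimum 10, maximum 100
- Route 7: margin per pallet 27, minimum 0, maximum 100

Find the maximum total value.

7710

Meeting every minimum uses 20+10+20+10+10+0+10+0 = 80 pallets, leaving 210.
Rank by margin per pallet: Route 24 30 > Route 23 28 > Route 7 27 > Route 10 24 > Route 5 11 > Route 6 8 > Route 18 5 > Route 9 2.
Route 24 takes 160 more to reach its cap of 180 → 50 left.
Route 23 has room for 90 more but only 50 remain, so it gets 60.
Total = 30×180 + 5×10 + 24×20 + 8×10 + 2×10 + 28×60 = 7710.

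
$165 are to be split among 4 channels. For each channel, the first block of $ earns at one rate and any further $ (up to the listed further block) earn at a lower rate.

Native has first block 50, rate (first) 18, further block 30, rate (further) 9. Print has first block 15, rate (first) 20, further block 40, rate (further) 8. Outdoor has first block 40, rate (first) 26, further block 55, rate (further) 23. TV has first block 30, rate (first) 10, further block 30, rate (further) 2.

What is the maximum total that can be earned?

3555

Rank every tier by rate: Outdoor/T1 26 > Outdoor/T2 23 > Print/T1 20 > Native/T1 18 > TV/T1 10 > Native/T2 9 > Print/T2 8 > TV/T2 2.
Fill Outdoor T1 block (40 at 26) — 125 left.
Outdoor/T2 (23): +55 — 70 left.
Print/T1 (20): +15 — 55 left.
Native/T1 (18): +50 — 5 left.
TV/T1: +5 of 30 at 10; pool empty.
Total = 26×40 + 23×55 + 20×15 + 18×50 + 10×5 = 3555.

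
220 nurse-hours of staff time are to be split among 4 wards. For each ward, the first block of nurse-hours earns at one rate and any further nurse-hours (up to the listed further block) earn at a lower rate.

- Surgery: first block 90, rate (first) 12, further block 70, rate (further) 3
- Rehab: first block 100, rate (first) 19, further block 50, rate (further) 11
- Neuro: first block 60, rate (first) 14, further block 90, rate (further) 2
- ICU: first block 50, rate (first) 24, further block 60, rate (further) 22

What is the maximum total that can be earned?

Treat each block as its own option and order by rate: ICU/T1 24 > ICU/T2 22 > Rehab/T1 19 > Neuro/T1 14 > Surgery/T1 12 > Rehab/T2 11 > Surgery/T2 3 > Neuro/T2 2.
ICU T1 at 24: fill all 50 → 170 left.
ICU/T2 (22): +60 → 110 left.
Rehab/T1 (19): +100 → 10 left.
10 remain; put them into Neuro T1 at 14.
Total = 24×50 + 22×60 + 19×100 + 14×10 = 4560.

4560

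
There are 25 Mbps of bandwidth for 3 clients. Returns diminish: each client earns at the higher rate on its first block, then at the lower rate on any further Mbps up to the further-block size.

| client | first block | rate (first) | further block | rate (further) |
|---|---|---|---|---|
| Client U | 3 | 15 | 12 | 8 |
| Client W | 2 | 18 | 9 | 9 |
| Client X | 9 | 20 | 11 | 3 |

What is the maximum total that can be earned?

Order all 6 blocks by rate: Client X/tier1 20 > Client W/tier1 18 > Client U/tier1 15 > Client W/tier2 9 > Client U/tier2 8 > Client X/tier2 3.
Fill Client X tier1 block (9 at 20) → 16 left.
Client W/tier1 (18): +2 → 14 left.
Client U/tier1 (15): +3 → 11 left.
Fill Client W tier2 block (9 at 9) → 2 left.
Client U/tier2: +2 of 12 at 8; pool empty.
Total = 20×9 + 18×2 + 15×3 + 9×9 + 8×2 = 358.

358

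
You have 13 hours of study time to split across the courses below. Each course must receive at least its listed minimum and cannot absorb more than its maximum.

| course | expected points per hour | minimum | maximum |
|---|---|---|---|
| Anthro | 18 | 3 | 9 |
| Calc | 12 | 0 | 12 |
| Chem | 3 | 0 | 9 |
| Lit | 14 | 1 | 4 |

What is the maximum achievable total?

218

Meeting every minimum uses 3+0+0+1 = 4 hours, leaving 9.
Order the courses by expected points per hour: Anthro 18 > Lit 14 > Calc 12 > Chem 3.
Anthro: +6 to 9 (cap) → 3 left.
Lit takes 3 more to reach its cap of 4 → 0 left.
Total = 18×9 + 14×4 = 218.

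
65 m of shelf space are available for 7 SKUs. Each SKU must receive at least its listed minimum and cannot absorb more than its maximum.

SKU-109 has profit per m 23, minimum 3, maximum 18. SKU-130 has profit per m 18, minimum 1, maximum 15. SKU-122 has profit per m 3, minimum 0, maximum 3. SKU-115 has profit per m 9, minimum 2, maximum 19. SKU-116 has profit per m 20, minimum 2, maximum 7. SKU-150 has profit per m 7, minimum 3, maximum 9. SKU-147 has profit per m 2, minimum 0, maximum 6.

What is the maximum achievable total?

1037

Meeting every minimum uses 3+1+0+2+2+3+0 = 11 m, leaving 54.
Order the SKUs by profit per m: SKU-109 23 > SKU-116 20 > SKU-130 18 > SKU-115 9 > SKU-150 7 > SKU-122 3 > SKU-147 2.
Give SKU-109 15 more to hit its cap of 18 → 39 left.
SKU-116: +5 to 7 (cap) → 34 left.
SKU-130: +14 to 15 (cap) → 20 left.
Give SKU-115 17 more to hit its cap of 19 → 3 left.
SKU-150: +3 (room for 6) → 6. Pool exhausted.
Total = 23×18 + 18×15 + 9×19 + 20×7 + 7×6 = 1037.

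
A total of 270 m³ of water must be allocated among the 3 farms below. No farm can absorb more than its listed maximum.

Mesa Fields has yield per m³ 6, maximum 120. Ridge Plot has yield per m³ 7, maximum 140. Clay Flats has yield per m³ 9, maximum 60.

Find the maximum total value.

1940

Rank by yield per m³: Clay Flats 9 > Ridge Plot 7 > Mesa Fields 6.
Clay Flats takes 60 to reach its cap of 60 — 210 left.
Ridge Plot: +140 to 140 (cap) — 70 left.
Mesa Fields has room for 120 but only 70 remain, so it gets 70.
Total = 6×70 + 7×140 + 9×60 = 1940.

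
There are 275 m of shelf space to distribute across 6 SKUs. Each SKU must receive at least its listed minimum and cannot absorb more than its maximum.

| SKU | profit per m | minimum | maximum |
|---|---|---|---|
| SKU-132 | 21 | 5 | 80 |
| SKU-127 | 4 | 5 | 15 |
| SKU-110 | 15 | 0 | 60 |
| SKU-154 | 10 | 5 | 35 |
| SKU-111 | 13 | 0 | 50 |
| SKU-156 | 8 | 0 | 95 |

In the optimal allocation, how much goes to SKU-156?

45

Meeting every minimum uses 5+5+0+5+0+0 = 15 m, leaving 260.
Highest profit per m first: SKU-132 21 > SKU-110 15 > SKU-111 13 > SKU-154 10 > SKU-156 8 > SKU-127 4.
SKU-132 takes 75 more to reach its cap of 80 — 185 left.
SKU-110: +60 to 60 (cap) — 125 left.
SKU-111 takes 50 more to reach its cap of 50 — 75 left.
Give SKU-154 30 more to hit its cap of 35 — 45 left.
Only 45 left; SKU-156 takes them to reach 45.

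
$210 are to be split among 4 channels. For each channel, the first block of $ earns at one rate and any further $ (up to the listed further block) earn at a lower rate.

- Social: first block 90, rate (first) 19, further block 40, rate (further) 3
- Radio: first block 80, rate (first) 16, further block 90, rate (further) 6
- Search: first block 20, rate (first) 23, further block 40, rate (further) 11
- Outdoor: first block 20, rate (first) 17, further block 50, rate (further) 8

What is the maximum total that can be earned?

Treat each block as its own option and order by rate: Search/tier1 23 > Social/tier1 19 > Outdoor/tier1 17 > Radio/tier1 16 > Search/tier2 11 > Outdoor/tier2 8 > Radio/tier2 6 > Social/tier2 3.
Search/tier1 (23): +20 → 190 left.
Social/tier1 (19): +90 → 100 left.
Outdoor tier1 at 17: fill all 20 → 80 left.
Radio/tier1 (16): +80 → 0 left.
Total = 23×20 + 19×90 + 17×20 + 16×80 = 3790.

3790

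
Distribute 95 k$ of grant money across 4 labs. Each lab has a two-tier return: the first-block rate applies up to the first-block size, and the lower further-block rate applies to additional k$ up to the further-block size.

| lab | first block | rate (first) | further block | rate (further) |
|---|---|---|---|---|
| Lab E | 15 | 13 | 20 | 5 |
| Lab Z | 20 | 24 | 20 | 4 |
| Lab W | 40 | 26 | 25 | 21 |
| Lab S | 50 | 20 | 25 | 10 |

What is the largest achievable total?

Rank every tier by rate: Lab W/first 26 > Lab Z/first 24 > Lab W/second 21 > Lab S/first 20 > Lab E/first 13 > Lab S/second 10 > Lab E/second 5 > Lab Z/second 4.
Lab W/first (26): +40 — 55 left.
Lab Z first at 24: fill all 20 — 35 left.
Lab W/second (21): +25 — 10 left.
Lab S first at 20: only 10 left, fill 10.
Total = 26×40 + 24×20 + 21×25 + 20×10 = 2245.

2245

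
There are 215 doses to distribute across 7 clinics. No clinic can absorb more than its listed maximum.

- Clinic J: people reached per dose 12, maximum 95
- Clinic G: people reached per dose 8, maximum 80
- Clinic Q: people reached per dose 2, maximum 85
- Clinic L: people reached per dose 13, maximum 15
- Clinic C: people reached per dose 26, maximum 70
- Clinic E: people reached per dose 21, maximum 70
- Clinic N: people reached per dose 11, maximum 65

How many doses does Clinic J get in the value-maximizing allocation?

Highest people reached per dose first: Clinic C 26 > Clinic E 21 > Clinic L 13 > Clinic J 12 > Clinic N 11 > Clinic G 8 > Clinic Q 2.
Clinic C takes 70 to reach its cap of 70 — 145 left.
Give Clinic E 70 to hit its cap of 70 — 75 left.
Clinic L: +15 to 15 (cap) — 60 left.
Clinic J: +60 (room for 95) → 60. Pool exhausted.

60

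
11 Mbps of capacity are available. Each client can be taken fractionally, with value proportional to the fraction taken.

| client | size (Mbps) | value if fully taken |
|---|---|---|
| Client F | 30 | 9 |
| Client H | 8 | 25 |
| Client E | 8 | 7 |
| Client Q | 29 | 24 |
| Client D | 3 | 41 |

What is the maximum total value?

Sort by value density: Client D 41/3≈13.7, Client H 25/8≈3.12, Client E 7/8≈0.875, Client Q 24/29≈0.828, Client F 9/30≈0.3.
Take all of Client D (3 Mbps, value 41) ; 8 Mbps left.
Take all of Client H (8 Mbps, value 25) ; 0 Mbps left.
Total value = 66.

66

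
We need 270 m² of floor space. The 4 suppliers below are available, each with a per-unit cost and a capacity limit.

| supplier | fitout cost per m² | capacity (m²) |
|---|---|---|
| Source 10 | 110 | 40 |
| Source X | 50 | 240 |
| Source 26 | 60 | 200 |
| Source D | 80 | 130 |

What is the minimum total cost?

13800

Fill from the cheapest supplier first.
Source X (50): use full 240 — 30 m² to go.
Source 26 (60): take the remaining 30 — done.
Source D, Source 10: unused.
Cost = 240×50 + 30×60 = 13800.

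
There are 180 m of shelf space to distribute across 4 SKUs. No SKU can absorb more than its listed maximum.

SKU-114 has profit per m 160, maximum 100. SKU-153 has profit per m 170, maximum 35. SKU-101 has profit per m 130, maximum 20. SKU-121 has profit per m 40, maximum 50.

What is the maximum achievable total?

Highest profit per m first: SKU-153 170 > SKU-114 160 > SKU-101 130 > SKU-121 40.
SKU-153 takes 35 to reach its cap of 35 — 145 left.
SKU-114: +100 to 100 (cap) — 45 left.
SKU-101 takes 20 to reach its cap of 20 — 25 left.
SKU-121: +25 (room for 50) → 25. Pool exhausted.
Total = 160×100 + 170×35 + 130×20 + 40×25 = 25550.

25550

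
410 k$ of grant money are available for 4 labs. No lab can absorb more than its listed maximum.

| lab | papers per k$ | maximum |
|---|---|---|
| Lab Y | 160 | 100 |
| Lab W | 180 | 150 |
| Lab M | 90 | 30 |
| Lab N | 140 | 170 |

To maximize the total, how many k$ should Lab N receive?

160

Highest papers per k$ first: Lab W 180 > Lab Y 160 > Lab N 140 > Lab M 90.
Lab W takes 150 to reach its cap of 150 → 260 left.
Lab Y takes 100 to reach its cap of 100 → 160 left.
Lab N: +160 (room for 170) → 160. Pool exhausted.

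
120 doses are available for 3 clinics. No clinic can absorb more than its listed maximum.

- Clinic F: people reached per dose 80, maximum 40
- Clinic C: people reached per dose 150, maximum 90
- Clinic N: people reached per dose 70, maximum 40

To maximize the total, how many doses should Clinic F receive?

30

Rank by people reached per dose: Clinic C 150 > Clinic F 80 > Clinic N 70.
Clinic C takes 90 to reach its cap of 90 → 30 left.
Only 30 left; Clinic F takes them to reach 30.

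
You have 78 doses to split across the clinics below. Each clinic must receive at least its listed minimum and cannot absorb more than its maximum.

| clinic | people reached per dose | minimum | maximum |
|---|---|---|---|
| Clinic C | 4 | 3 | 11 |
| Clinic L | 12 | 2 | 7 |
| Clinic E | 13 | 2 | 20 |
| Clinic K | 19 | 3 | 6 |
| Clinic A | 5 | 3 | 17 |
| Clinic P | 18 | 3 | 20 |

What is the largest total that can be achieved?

935

Meeting every minimum uses 3+2+2+3+3+3 = 16 doses, leaving 62.
Order the clinics by people reached per dose: Clinic K 19 > Clinic P 18 > Clinic E 13 > Clinic L 12 > Clinic A 5 > Clinic C 4.
Give Clinic K 3 more to hit its cap of 6 — 59 left.
Clinic P takes 17 more to reach its cap of 20 — 42 left.
Clinic E: +18 to 20 (cap) — 24 left.
Give Clinic L 5 more to hit its cap of 7 — 19 left.
Clinic A: +14 to 17 (cap) — 5 left.
Only 5 left; Clinic C takes them to reach 8.
Total = 4×8 + 12×7 + 13×20 + 19×6 + 5×17 + 18×20 = 935.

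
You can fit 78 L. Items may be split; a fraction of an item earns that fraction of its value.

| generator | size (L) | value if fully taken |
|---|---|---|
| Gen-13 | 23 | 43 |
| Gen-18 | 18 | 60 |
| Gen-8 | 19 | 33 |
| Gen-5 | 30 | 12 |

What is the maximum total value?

Rank by value-to-size ratio: Gen-18 60/18≈3.33, Gen-13 43/23≈1.87, Gen-8 33/19≈1.74, Gen-5 12/30≈0.4.
All 18 L of Gen-18 fit (value 60) → 60 remain.
Take all of Gen-13 (23 L, value 43) → 37 L left.
Gen-8: take in full, 19 L for value 33 → 18 left.
18 L left: a 18/30 share of Gen-5 gives 12×18/30 = 7.2.
Total value = 143.2.

143.2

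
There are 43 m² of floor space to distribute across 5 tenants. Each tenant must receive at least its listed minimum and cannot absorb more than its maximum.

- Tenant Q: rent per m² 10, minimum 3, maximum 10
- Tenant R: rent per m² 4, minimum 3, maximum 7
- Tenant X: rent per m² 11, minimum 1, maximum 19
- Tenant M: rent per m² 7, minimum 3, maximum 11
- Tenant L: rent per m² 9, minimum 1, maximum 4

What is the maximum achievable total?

Meeting every minimum uses 3+3+1+3+1 = 11 m², leaving 32.
Order the tenants by rent per m²: Tenant X 11 > Tenant Q 10 > Tenant L 9 > Tenant M 7 > Tenant R 4.
Give Tenant X 18 more to hit its cap of 19 — 14 left.
Give Tenant Q 7 more to hit its cap of 10 — 7 left.
Tenant L takes 3 more to reach its cap of 4 — 4 left.
Tenant M: +4 (room for 8) → 7. Pool exhausted.
Total = 10×10 + 4×3 + 11×19 + 7×7 + 9×4 = 406.

406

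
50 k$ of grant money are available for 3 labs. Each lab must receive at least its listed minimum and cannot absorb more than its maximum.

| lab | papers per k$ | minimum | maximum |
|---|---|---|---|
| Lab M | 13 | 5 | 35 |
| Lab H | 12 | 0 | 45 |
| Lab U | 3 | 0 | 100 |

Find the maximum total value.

635

Meeting every minimum uses 5+0+0 = 5 k$, leaving 45.
Rank by papers per k$: Lab M 13 > Lab H 12 > Lab U 3.
Lab M: +30 to 35 (cap) ; 15 left.
Lab H has room for 45 more but only 15 remain, so it gets 15.
Total = 13×35 + 12×15 = 635.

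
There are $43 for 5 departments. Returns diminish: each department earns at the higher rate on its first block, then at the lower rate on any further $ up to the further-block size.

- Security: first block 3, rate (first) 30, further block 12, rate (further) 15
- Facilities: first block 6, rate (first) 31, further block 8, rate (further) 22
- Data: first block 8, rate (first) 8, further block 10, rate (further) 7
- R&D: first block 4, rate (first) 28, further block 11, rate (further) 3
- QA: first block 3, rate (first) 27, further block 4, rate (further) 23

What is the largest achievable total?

Rank every tier by rate: Facilities/first 31 > Security/first 30 > R&D/first 28 > QA/first 27 > QA/second 23 > Facilities/second 22 > Security/second 15 > Data/first 8 > Data/second 7 > R&D/second 3.
Facilities first at 31: fill all 6 — 37 left.
Security first at 30: fill all 3 — 34 left.
Fill R&D first block (4 at 28) — 30 left.
QA first at 27: fill all 3 — 27 left.
QA/second (23): +4 — 23 left.
Facilities second at 22: fill all 8 — 15 left.
Security/second (15): +12 — 3 left.
Data/first: +3 of 8 at 8; pool empty.
Total = 31×6 + 30×3 + 28×4 + 27×3 + 23×4 + 22×8 + 15×12 + 8×3 = 941.

941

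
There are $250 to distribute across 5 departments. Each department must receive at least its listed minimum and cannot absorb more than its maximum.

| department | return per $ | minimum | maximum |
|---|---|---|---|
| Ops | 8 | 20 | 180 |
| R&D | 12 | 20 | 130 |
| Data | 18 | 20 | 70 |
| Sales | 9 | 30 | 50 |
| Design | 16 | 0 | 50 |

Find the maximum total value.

Meeting every minimum uses 20+20+20+30+0 = 90 $, leaving 160.
Highest return per $ first: Data 18 > Design 16 > R&D 12 > Sales 9 > Ops 8.
Data takes 50 more to reach its cap of 70 ; 110 left.
Give Design 50 more to hit its cap of 50 ; 60 left.
Only 60 left; R&D takes them to reach 80.
Total = 8×20 + 12×80 + 18×70 + 9×30 + 16×50 = 3450.

3450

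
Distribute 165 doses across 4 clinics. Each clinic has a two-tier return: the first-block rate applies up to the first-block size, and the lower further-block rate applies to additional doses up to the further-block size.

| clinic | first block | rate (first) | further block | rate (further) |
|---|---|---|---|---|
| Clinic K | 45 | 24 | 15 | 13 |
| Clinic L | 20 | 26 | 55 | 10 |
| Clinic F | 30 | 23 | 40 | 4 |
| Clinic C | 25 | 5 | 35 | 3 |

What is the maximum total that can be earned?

3035

Order all 8 blocks by rate: Clinic L/first 26 > Clinic K/first 24 > Clinic F/first 23 > Clinic K/second 13 > Clinic L/second 10 > Clinic C/first 5 > Clinic F/second 4 > Clinic C/second 3.
Clinic L first at 26: fill all 20 → 145 left.
Fill Clinic K first block (45 at 24) → 100 left.
Clinic F first at 23: fill all 30 → 70 left.
Clinic K second at 13: fill all 15 → 55 left.
Clinic L/second (10): +55 → 0 left.
Total = 26×20 + 24×45 + 23×30 + 13×15 + 10×55 = 3035.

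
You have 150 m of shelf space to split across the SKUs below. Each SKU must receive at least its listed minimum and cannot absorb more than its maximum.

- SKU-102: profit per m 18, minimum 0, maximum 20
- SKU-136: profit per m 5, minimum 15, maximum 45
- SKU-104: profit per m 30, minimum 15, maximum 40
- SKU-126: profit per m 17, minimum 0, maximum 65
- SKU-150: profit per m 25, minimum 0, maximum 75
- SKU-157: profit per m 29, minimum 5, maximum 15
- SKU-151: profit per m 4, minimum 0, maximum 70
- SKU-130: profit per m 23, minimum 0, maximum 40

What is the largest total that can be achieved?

3700

Meeting every minimum uses 0+15+15+0+0+5+0+0 = 35 m, leaving 115.
Order the SKUs by profit per m: SKU-104 30 > SKU-157 29 > SKU-150 25 > SKU-130 23 > SKU-102 18 > SKU-126 17 > SKU-136 5 > SKU-151 4.
Give SKU-104 25 more to hit its cap of 40 → 90 left.
Give SKU-157 10 more to hit its cap of 15 → 80 left.
Give SKU-150 75 more to hit its cap of 75 → 5 left.
SKU-130 has room for 40 more but only 5 remain, so it gets 5.
Total = 5×15 + 30×40 + 25×75 + 29×15 + 23×5 = 3700.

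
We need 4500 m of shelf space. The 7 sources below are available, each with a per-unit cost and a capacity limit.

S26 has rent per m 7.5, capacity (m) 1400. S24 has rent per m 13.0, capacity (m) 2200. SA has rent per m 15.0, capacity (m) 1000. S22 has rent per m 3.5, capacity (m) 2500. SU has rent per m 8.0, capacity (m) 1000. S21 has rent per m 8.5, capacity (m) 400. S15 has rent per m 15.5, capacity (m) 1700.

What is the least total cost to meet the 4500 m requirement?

Fill from the cheapest source first.
Take 2500 from S22 at 3.5 — need 2000 more.
Take 1400 from S26 at 7.5 — need 600 more.
SU at 8.0: take 600 of its 1000 — requirement met.
S21, S24, SA, S15: unused.
Cost = 2500×3.5 + 1400×7.5 + 600×8.0 = 24050.

24050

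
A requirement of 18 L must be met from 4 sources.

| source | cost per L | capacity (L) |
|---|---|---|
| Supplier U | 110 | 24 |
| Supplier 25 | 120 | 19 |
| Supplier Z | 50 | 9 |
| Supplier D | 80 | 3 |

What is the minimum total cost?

1350

Fill from the cheapest source first.
Supplier Z at 50: take all 9 L → 9 still needed.
Supplier D (80): use full 3 → 6 L to go.
Take 6 from Supplier U at 110 to finish.
Supplier 25: unused.
Cost = 9×50 + 3×80 + 6×110 = 1350.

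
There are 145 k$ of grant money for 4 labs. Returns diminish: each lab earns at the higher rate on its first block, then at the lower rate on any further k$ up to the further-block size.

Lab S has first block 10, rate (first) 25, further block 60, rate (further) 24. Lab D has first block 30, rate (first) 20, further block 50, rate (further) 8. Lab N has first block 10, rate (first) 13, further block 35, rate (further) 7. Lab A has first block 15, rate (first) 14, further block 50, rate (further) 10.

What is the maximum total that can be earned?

2830

Rank every tier by rate: Lab S/T1 25 > Lab S/T2 24 > Lab D/T1 20 > Lab A/T1 14 > Lab N/T1 13 > Lab A/T2 10 > Lab D/T2 8 > Lab N/T2 7.
Lab S/T1 (25): +10 — 135 left.
Lab S T2 at 24: fill all 60 — 75 left.
Fill Lab D T1 block (30 at 20) — 45 left.
Fill Lab A T1 block (15 at 14) — 30 left.
Fill Lab N T1 block (10 at 13) — 20 left.
Lab A T2 at 10: only 20 left, fill 20.
Total = 25×10 + 24×60 + 20×30 + 14×15 + 13×10 + 10×20 = 2830.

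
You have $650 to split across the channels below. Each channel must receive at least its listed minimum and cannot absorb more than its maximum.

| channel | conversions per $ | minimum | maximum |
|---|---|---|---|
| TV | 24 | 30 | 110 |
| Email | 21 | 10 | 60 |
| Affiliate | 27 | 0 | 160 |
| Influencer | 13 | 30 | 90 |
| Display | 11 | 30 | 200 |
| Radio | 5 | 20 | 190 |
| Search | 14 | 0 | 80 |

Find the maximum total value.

12040

Meeting every minimum uses 30+10+0+30+30+20+0 = 120 $, leaving 530.
Rank by conversions per $: Affiliate 27 > TV 24 > Email 21 > Search 14 > Influencer 13 > Display 11 > Radio 5.
Give Affiliate 160 more to hit its cap of 160 → 370 left.
TV: +80 to 110 (cap) → 290 left.
Give Email 50 more to hit its cap of 60 → 240 left.
Search takes 80 more to reach its cap of 80 → 160 left.
Influencer: +60 to 90 (cap) → 100 left.
Display: +100 (room for 170) → 130. Pool exhausted.
Total = 24×110 + 21×60 + 27×160 + 13×90 + 11×130 + 5×20 + 14×80 = 12040.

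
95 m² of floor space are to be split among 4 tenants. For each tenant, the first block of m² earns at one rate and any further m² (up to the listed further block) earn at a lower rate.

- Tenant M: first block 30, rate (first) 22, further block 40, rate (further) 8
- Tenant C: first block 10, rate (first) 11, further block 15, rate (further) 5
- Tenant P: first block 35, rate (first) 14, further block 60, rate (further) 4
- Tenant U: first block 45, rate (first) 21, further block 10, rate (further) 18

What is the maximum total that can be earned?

Rank every tier by rate: Tenant M/first 22 > Tenant U/first 21 > Tenant U/second 18 > Tenant P/first 14 > Tenant C/first 11 > Tenant M/second 8 > Tenant C/second 5 > Tenant P/second 4.
Fill Tenant M first block (30 at 22) — 65 left.
Tenant U first at 21: fill all 45 — 20 left.
Tenant U second at 18: fill all 10 — 10 left.
Tenant P first at 14: only 10 left, fill 10.
Total = 22×30 + 21×45 + 18×10 + 14×10 = 1925.

1925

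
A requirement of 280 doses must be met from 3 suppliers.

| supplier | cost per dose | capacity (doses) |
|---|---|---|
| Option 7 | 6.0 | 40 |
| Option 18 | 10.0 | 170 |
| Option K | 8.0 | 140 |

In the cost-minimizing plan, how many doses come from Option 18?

Fill from the cheapest supplier first.
Take 40 from Option 7 at 6.0 ; need 240 more.
Take 140 from Option K at 8.0 ; need 100 more.
Option 18 (10.0): take the remaining 100 ; done.

100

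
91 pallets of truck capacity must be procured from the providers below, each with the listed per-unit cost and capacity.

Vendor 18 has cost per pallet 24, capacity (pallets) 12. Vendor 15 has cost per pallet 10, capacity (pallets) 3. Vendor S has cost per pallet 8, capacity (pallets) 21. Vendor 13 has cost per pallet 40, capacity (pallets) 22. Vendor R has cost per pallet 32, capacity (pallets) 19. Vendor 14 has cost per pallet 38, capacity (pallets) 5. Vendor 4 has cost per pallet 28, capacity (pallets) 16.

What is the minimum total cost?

2332

Use providers in increasing cost order.
Vendor S (8): use full 21 → 70 pallets to go.
Take 3 from Vendor 15 at 10 → need 67 more.
Vendor 18 at 24: take all 12 pallets → 55 still needed.
Vendor 4 at 28: take all 16 pallets → 39 still needed.
Vendor R (32): use full 19 → 20 pallets to go.
Vendor 14 at 38: take all 5 pallets → 15 still needed.
Vendor 13 (40): take the remaining 15 → done.
Cost = 21×8 + 3×10 + 12×24 + 16×28 + 19×32 + 5×38 + 15×40 = 2332.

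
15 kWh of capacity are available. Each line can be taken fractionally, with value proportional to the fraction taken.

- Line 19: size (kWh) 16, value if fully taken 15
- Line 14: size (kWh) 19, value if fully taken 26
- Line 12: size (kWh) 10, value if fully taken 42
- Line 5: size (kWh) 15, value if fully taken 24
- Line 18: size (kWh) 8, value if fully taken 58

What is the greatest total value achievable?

Best value per unit of size first: Line 18 58/8≈7.25, Line 12 42/10≈4.2, Line 5 24/15≈1.6, Line 14 26/19≈1.37, Line 19 15/16≈0.938.
Take all of Line 18 (8 kWh, value 58) — 7 kWh left.
Fill the last 7 kWh with part of Line 12: 7/10 of it earns 29.4.
Total value = 87.4.

87.4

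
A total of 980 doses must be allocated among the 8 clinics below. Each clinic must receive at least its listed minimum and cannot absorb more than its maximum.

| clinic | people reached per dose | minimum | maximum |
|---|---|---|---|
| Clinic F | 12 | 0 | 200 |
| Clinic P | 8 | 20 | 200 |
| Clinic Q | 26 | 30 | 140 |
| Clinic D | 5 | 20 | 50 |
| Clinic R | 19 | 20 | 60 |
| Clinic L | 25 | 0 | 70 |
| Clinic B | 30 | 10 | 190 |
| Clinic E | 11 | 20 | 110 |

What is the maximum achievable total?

17460

Meeting every minimum uses 0+20+30+20+20+0+10+20 = 120 doses, leaving 860.
Order the clinics by people reached per dose: Clinic B 30 > Clinic Q 26 > Clinic L 25 > Clinic R 19 > Clinic F 12 > Clinic E 11 > Clinic P 8 > Clinic D 5.
Clinic B takes 180 more to reach its cap of 190 — 680 left.
Clinic Q: +110 to 140 (cap) — 570 left.
Clinic L: +70 to 70 (cap) — 500 left.
Give Clinic R 40 more to hit its cap of 60 — 460 left.
Give Clinic F 200 more to hit its cap of 200 — 260 left.
Give Clinic E 90 more to hit its cap of 110 — 170 left.
Clinic P: +170 (room for 180) → 190. Pool exhausted.
Total = 12×200 + 8×190 + 26×140 + 5×20 + 19×60 + 25×70 + 30×190 + 11×110 = 17460.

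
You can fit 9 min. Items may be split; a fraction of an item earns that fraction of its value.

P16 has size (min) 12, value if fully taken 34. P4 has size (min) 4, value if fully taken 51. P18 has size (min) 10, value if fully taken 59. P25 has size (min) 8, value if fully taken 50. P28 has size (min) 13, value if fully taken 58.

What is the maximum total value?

82.25

Best value per unit of size first: P4 51/4≈12.8, P25 50/8≈6.25, P18 59/10≈5.9, P28 58/13≈4.46, P16 34/12≈2.83.
P4: take in full, 4 min for value 51 → 5 left.
Fill the last 5 min with part of P25: 5/8 of it earns 31.25.
Total value = 82.25.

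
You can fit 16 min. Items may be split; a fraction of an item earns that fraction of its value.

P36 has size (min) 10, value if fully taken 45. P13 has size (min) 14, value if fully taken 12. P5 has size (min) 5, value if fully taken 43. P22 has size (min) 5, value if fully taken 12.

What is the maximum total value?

90.4

Rank by value-to-size ratio: P5 43/5≈8.6, P36 45/10≈4.5, P22 12/5≈2.4, P13 12/14≈0.857.
All 5 min of P5 fit (value 43) — 11 remain.
All 10 min of P36 fit (value 45) — 1 remain.
Only 1 min remain; take 1/5 of P22 for value 12×1/5 = 2.4.
Total value = 90.4.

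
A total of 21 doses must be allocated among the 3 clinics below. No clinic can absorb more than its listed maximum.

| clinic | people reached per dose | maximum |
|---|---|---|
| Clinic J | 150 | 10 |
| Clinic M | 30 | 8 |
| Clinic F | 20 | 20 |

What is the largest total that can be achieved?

Order the clinics by people reached per dose: Clinic J 150 > Clinic M 30 > Clinic F 20.
Clinic J: +10 to 10 (cap) — 11 left.
Clinic M: +8 to 8 (cap) — 3 left.
Only 3 left; Clinic F takes them to reach 3.
Total = 150×10 + 30×8 + 20×3 = 1800.

1800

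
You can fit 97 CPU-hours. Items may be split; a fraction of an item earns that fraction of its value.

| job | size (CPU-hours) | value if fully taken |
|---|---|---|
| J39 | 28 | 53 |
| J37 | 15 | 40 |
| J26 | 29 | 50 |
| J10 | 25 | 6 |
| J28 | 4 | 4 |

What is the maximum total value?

152.04

Best value per unit of size first: J37 40/15≈2.67, J39 53/28≈1.89, J26 50/29≈1.72, J28 4/4≈1, J10 6/25≈0.24.
Take all of J37 (15 CPU-hours, value 40) → 82 CPU-hours left.
All 28 CPU-hours of J39 fit (value 53) → 54 remain.
J26: take in full, 29 CPU-hours for value 50 → 25 left.
Take all of J28 (4 CPU-hours, value 4) → 21 CPU-hours left.
Fill the last 21 CPU-hours with part of J10: 21/25 of it earns 5.04.
Total value = 152.04.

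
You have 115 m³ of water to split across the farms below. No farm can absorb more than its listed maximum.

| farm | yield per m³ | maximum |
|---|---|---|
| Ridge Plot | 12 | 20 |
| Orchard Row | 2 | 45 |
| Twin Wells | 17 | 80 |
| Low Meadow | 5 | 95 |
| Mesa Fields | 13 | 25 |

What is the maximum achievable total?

1805

Order the farms by yield per m³: Twin Wells 17 > Mesa Fields 13 > Ridge Plot 12 > Low Meadow 5 > Orchard Row 2.
Give Twin Wells 80 to hit its cap of 80 — 35 left.
Give Mesa Fields 25 to hit its cap of 25 — 10 left.
Only 10 left; Ridge Plot takes them to reach 10.
Total = 12×10 + 17×80 + 13×25 = 1805.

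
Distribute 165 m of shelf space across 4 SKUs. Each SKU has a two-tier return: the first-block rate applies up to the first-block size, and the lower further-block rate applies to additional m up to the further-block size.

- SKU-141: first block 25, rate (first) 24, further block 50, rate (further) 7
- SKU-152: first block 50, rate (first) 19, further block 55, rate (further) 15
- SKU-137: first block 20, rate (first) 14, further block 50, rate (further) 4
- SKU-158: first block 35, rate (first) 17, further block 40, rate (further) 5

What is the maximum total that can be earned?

2970

Treat each block as its own option and order by rate: SKU-141/first 24 > SKU-152/first 19 > SKU-158/first 17 > SKU-152/second 15 > SKU-137/first 14 > SKU-141/second 7 > SKU-158/second 5 > SKU-137/second 4.
SKU-141/first (24): +25 ; 140 left.
SKU-152/first (19): +50 ; 90 left.
SKU-158/first (17): +35 ; 55 left.
SKU-152 second at 15: fill all 55 ; 0 left.
Total = 24×25 + 19×50 + 17×35 + 15×55 = 2970.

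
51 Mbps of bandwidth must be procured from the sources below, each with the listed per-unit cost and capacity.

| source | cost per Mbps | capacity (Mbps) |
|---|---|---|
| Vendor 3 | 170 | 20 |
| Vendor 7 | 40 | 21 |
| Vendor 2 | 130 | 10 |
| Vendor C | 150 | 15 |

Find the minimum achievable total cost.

Fill from the cheapest source first.
Vendor 7 (40): use full 21 — 30 Mbps to go.
Vendor 2 at 130: take all 10 Mbps — 20 still needed.
Take 15 from Vendor C at 150 — need 5 more.
Vendor 3 (170): take the remaining 5 — done.
Cost = 21×40 + 10×130 + 15×150 + 5×170 = 5240.

5240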